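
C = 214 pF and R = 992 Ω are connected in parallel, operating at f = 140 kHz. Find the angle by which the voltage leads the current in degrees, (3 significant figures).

-10.6°

ω = 2πf = 879600 rad/s
X_C = 1/(ωC) = 5310 Ω
Parallel: admittances add. Y = 1/R + jωC
Y = (0.00101 + j0.000188) S
|Y| = 0.00103 S → |Z| = 1/|Y| = 975 Ω, ∠Z = −∠Y = -10.6°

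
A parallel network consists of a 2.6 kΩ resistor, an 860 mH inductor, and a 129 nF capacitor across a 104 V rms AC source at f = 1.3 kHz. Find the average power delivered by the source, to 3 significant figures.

ω = 2πf = 8168 rad/s
X_L = ωL = 7020 Ω
X_C = 1/(ωC) = 949 Ω
Parallel: admittances add. Y = 1/R + 1/(jωL) + jωC
Y = (0.000385 + j0.000911) S
|Y| = 0.000989 S → |Z| = 1/|Y| = 1010 Ω, ∠Z = −∠Y = -67.1°
I = V/|Z| = 103 mA
P = VI cos φ = 104 × 0.103 × cos(-67.1°) = 4.16 W

4.16 W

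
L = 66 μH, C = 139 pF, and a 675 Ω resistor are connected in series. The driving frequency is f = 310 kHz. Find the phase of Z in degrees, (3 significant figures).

-79.3°

ω = 2πf = 1.948e+06 rad/s
X_L = ωL = 129 Ω
X_C = 1/(ωC) = 3690 Ω
Net reactance X = X_L − X_C = -3560 Ω
Z = 675 − j3560 Ω
|Z| = √(675² + 3560²) = 3630 Ω
∠Z = arctan(-3560/675) = -79.3°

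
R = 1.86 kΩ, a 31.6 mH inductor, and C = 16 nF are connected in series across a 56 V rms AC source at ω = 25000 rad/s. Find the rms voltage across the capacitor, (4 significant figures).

X_L = ωL = 790.0 Ω
X_C = 1/(ωC) = 2500 Ω
Net reactance X = X_L − X_C = -1710 Ω
Z = 1860 − j1710 Ω
|Z| = √(1860² + 1710²) = 2527 Ω
I = V/|Z| = 22.16 mA
V_C = I·|Z_C| = 0.02216 × 2500 = 55.41 V

55.41 V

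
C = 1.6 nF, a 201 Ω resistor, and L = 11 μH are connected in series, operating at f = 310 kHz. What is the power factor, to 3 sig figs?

0.557

ω = 2πf = 1.948e+06 rad/s
X_L = ωL = 21.4 Ω
X_C = 1/(ωC) = 321 Ω
Net reactance X = X_L − X_C = -299 Ω
Z = 201 − j299 Ω
|Z| = √(201² + 299²) = 361 Ω
∠Z = arctan(-299/201) = -56.1°
cos φ = cos(-56.1°) = 0.557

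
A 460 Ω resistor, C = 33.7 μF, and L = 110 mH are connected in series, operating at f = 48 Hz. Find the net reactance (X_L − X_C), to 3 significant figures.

-65.2 Ω

ω = 2πf = 301.6 rad/s
X_L = ωL = 33.2 Ω
X_C = 1/(ωC) = 98.4 Ω
X = 33.2 − 98.4 = -65.2 Ω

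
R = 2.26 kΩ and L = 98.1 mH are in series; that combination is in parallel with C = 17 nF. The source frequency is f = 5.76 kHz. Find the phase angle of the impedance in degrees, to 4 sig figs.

-72.90°

ω = 2πf = 36190 rad/s
X_L = ωL = 3550 Ω
X_C = 1/(ωC) = 1625 Ω
Branch 1 (R+jX_L): Z₁ = 2260 + j3550 Ω, |Z₁| = 4209 Ω
Branch 2 (−jX_C): Z₂ = −j1625 Ω
Parallel: Z = Z₁Z₂/(Z₁+Z₂), |Z| = 2304 Ω, ∠Z = -72.90°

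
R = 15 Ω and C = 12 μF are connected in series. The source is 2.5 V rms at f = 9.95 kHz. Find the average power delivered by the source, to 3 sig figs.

413 mW

ω = 2πf = 62520 rad/s
X_C = 1/(ωC) = 1.33 Ω
Z = 15.0 − j1.33 Ω
|Z| = √(15.0² + 1.33²) = 15.1 Ω
∠Z = arctan(-1.33/15.0) = -5.08°
I = V/|Z| = 166 mA
P = VI cos φ = 2.5 × 0.166 × cos(-5.08°) = 413 mW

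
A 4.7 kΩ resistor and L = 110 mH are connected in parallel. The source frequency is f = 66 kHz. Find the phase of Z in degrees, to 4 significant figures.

5.883°

ω = 2πf = 414700 rad/s
X_L = ωL = 45620 Ω
Parallel: admittances add. Y = 1/R + 1/(jωL)
Y = (0.0002128 − j2.192e-05) S
|Y| = 0.0002139 S → |Z| = 1/|Y| = 4675 Ω, ∠Z = −∠Y = 5.883°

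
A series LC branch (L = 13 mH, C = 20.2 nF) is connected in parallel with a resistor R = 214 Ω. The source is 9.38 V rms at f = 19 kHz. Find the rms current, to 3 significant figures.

ω = 2πf = 119400 rad/s
X_L = ωL = 1550 Ω
X_C = 1/(ωC) = 415 Ω
Branch 1: Z₁ = R = 214 Ω
Branch 2 (series LC): Z₂ = j(X_L − X_C) = j1140 Ω
Parallel: Z = Z₁Z₂/(Z₁+Z₂), |Z| = 210 Ω, ∠Z = 10.7°
I = V/|Z| = 9.38/210 = 44.6 mA

44.6 mA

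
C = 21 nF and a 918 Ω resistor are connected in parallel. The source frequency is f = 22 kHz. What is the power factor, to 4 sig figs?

ω = 2πf = 138200 rad/s
X_C = 1/(ωC) = 344.5 Ω
Parallel: admittances add. Y = 1/R + jωC
Y = (0.001089 + j0.002903) S
|Y| = 0.003100 S → |Z| = 1/|Y| = 322.5 Ω, ∠Z = −∠Y = -69.43°
cos φ = cos(-69.43°) = 0.3513

0.3513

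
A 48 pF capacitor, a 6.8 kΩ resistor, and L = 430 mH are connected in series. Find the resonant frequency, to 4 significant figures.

35.03 kHz

ω₀ = 1/√(LC) = 1/√(0.43 × 4.8e-11) = 220100 rad/s
f₀ = ω₀/(2π) = 35.03 kHz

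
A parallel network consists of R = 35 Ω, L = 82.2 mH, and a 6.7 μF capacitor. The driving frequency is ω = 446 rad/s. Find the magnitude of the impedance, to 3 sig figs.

26.7 Ω

X_L = ωL = 36.7 Ω
X_C = 1/(ωC) = 335 Ω
Parallel: admittances add. Y = 1/R + 1/(jωL) + jωC
Y = (0.0286 − j0.0243) S
|Y| = 0.0375 S → |Z| = 1/|Y| = 26.7 Ω, ∠Z = −∠Y = 40.4°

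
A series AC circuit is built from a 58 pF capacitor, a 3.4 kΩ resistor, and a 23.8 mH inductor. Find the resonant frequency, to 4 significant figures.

135.5 kHz

ω₀ = 1/√(LC) = 1/√(0.0238 × 5.8e-11) = 851100 rad/s
f₀ = ω₀/(2π) = 135.5 kHz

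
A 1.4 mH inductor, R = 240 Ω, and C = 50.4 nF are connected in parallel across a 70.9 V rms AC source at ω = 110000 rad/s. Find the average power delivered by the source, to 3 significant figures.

X_L = ωL = 154 Ω
X_C = 1/(ωC) = 180 Ω
Parallel: admittances add. Y = 1/R + 1/(jωL) + jωC
Y = (0.00417 − j0.000950) S
|Y| = 0.00427 S → |Z| = 1/|Y| = 234 Ω, ∠Z = −∠Y = 12.8°
I = V/|Z| = 303 mA
P = VI cos φ = 70.9 × 0.303 × cos(12.8°) = 20.9 W

20.9 W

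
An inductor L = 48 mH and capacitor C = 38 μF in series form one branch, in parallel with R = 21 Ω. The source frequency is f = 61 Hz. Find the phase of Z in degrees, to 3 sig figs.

ω = 2πf = 383.3 rad/s
X_L = ωL = 18.4 Ω
X_C = 1/(ωC) = 68.7 Ω
Branch 1: Z₁ = R = 21.0 Ω
Branch 2 (series LC): Z₂ = j(X_L − X_C) = −j50.3 Ω
Parallel: Z = Z₁Z₂/(Z₁+Z₂), |Z| = 19.4 Ω, ∠Z = -22.7°

-22.7°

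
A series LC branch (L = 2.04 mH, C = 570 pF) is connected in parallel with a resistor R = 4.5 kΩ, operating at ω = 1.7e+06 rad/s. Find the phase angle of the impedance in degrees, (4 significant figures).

X_L = ωL = 3468 Ω
X_C = 1/(ωC) = 1032 Ω
Branch 1: Z₁ = R = 4500 Ω
Branch 2 (series LC): Z₂ = j(X_L − X_C) = j2436 Ω
Parallel: Z = Z₁Z₂/(Z₁+Z₂), |Z| = 2142 Ω, ∠Z = 61.57°

61.57°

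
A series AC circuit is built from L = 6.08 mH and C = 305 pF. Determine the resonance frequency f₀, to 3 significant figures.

ω₀ = 1/√(LC) = 1/√(0.00608 × 3.05e-10) = 734300 rad/s
f₀ = ω₀/(2π) = 117 kHz

117 kHz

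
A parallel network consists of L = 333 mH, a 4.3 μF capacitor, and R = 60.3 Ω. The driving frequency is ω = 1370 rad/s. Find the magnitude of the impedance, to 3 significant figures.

X_L = ωL = 456 Ω
X_C = 1/(ωC) = 170 Ω
Parallel: admittances add. Y = 1/R + 1/(jωL) + jωC
Y = (0.0166 + j0.00370) S
|Y| = 0.0170 S → |Z| = 1/|Y| = 58.9 Ω, ∠Z = −∠Y = -12.6°

58.9 Ω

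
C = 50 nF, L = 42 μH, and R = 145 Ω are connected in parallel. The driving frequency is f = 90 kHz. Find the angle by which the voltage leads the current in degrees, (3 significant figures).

63.5°

ω = 2πf = 565500 rad/s
X_L = ωL = 23.8 Ω
X_C = 1/(ωC) = 35.4 Ω
Parallel: admittances add. Y = 1/R + 1/(jωL) + jωC
Y = (0.00690 − j0.0138) S
|Y| = 0.0155 S → |Z| = 1/|Y| = 64.7 Ω, ∠Z = −∠Y = 63.5°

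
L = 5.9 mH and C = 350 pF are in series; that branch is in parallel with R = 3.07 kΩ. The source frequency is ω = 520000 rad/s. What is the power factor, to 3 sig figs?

X_L = ωL = 3070 Ω
X_C = 1/(ωC) = 5490 Ω
Branch 1: Z₁ = R = 3070 Ω
Branch 2 (series LC): Z₂ = j(X_L − X_C) = −j2430 Ω
Parallel: Z = Z₁Z₂/(Z₁+Z₂), |Z| = 1900 Ω, ∠Z = -51.7°
cos φ = cos(-51.7°) = 0.620

0.620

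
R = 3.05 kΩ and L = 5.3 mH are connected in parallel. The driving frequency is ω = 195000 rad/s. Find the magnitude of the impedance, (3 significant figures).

979 Ω

X_L = ωL = 1030 Ω
Parallel: admittances add. Y = 1/R + 1/(jωL)
Y = (0.000328 − j0.000968) S
|Y| = 0.00102 S → |Z| = 1/|Y| = 979 Ω, ∠Z = −∠Y = 71.3°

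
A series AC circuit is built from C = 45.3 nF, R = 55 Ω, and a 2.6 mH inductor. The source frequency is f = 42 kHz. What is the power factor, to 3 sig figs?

ω = 2πf = 263900 rad/s
X_L = ωL = 686 Ω
X_C = 1/(ωC) = 83.7 Ω
Net reactance X = X_L − X_C = 602 Ω
Z = 55.0 + j602 Ω
|Z| = √(55.0² + 602²) = 605 Ω
∠Z = arctan(602/55.0) = 84.8°
cos φ = cos(84.8°) = 0.0909

0.0909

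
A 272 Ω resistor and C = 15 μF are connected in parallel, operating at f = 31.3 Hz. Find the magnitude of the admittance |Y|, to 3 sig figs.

ω = 2πf = 196.7 rad/s
X_C = 1/(ωC) = 339 Ω
Parallel: admittances add. Y = 1/R + jωC
Y = (0.00368 + j0.00295) S
|Y| = 0.00471 S → |Z| = 1/|Y| = 212 Ω, ∠Z = −∠Y = -38.7°

4.71 mS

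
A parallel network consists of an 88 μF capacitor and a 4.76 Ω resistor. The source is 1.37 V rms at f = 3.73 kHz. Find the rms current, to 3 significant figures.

2.84 A

ω = 2πf = 23440 rad/s
X_C = 1/(ωC) = 0.485 Ω
Parallel: admittances add. Y = 1/R + jωC
Y = (0.210 + j2.06) S
|Y| = 2.07 S → |Z| = 1/|Y| = 0.482 Ω, ∠Z = −∠Y = -84.2°
I = V/|Z| = 1.37/0.482 = 2.84 A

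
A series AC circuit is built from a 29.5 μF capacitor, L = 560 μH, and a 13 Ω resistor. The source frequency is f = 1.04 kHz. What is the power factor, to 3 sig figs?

0.993

ω = 2πf = 6535 rad/s
X_L = ωL = 3.66 Ω
X_C = 1/(ωC) = 5.19 Ω
Net reactance X = X_L − X_C = -1.53 Ω
Z = 13.0 − j1.53 Ω
|Z| = √(13.0² + 1.53²) = 13.1 Ω
∠Z = arctan(-1.53/13.0) = -6.70°
cos φ = cos(-6.70°) = 0.993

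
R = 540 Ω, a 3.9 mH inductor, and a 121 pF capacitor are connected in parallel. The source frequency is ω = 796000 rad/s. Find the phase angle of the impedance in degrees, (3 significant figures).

6.95°

X_L = ωL = 3100 Ω
X_C = 1/(ωC) = 10400 Ω
Parallel: admittances add. Y = 1/R + 1/(jωL) + jωC
Y = (0.00185 − j0.000226) S
|Y| = 0.00187 S → |Z| = 1/|Y| = 536 Ω, ∠Z = −∠Y = 6.95°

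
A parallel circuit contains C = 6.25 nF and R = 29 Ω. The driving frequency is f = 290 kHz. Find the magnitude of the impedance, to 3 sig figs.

27.5 Ω

ω = 2πf = 1.822e+06 rad/s
X_C = 1/(ωC) = 87.8 Ω
Parallel: admittances add. Y = 1/R + jωC
Y = (0.0345 + j0.0114) S
|Y| = 0.0363 S → |Z| = 1/|Y| = 27.5 Ω, ∠Z = −∠Y = -18.3°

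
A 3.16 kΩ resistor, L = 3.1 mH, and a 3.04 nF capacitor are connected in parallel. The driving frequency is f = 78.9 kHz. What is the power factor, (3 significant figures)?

ω = 2πf = 495700 rad/s
X_L = ωL = 1540 Ω
X_C = 1/(ωC) = 664 Ω
Parallel: admittances add. Y = 1/R + 1/(jωL) + jωC
Y = (0.000316 + j0.000856) S
|Y| = 0.000913 S → |Z| = 1/|Y| = 1100 Ω, ∠Z = −∠Y = -69.7°
cos φ = cos(-69.7°) = 0.347

0.347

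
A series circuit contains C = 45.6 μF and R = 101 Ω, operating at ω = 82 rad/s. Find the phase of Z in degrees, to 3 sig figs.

X_C = 1/(ωC) = 267 Ω
Z = 101 − j267 Ω
|Z| = √(101² + 267²) = 286 Ω
∠Z = arctan(-267/101) = -69.3°

-69.3°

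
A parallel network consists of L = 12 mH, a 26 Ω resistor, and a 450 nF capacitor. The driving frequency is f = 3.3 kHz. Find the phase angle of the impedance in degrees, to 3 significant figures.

-7.86°

ω = 2πf = 20730 rad/s
X_L = ωL = 249 Ω
X_C = 1/(ωC) = 107 Ω
Parallel: admittances add. Y = 1/R + 1/(jωL) + jωC
Y = (0.0385 + j0.00531) S
|Y| = 0.0388 S → |Z| = 1/|Y| = 25.8 Ω, ∠Z = −∠Y = -7.86°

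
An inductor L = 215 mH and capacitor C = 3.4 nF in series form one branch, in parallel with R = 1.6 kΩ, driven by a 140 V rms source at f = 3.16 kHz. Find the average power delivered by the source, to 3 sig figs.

12.3 W

ω = 2πf = 19850 rad/s
X_L = ωL = 4270 Ω
X_C = 1/(ωC) = 14800 Ω
Branch 1: Z₁ = R = 1600 Ω
Branch 2 (series LC): Z₂ = j(X_L − X_C) = −j10500 Ω
Parallel: Z = Z₁Z₂/(Z₁+Z₂), |Z| = 1580 Ω, ∠Z = -8.63°
I = V/|Z| = 88.5 mA
P = VI cos φ = 140 × 0.0885 × cos(-8.63°) = 12.3 W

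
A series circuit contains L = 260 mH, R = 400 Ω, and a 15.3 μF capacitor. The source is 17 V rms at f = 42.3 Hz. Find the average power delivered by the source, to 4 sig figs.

ω = 2πf = 265.8 rad/s
X_L = ωL = 69.10 Ω
X_C = 1/(ωC) = 245.9 Ω
Net reactance X = X_L − X_C = -176.8 Ω
Z = 400.0 − j176.8 Ω
|Z| = √(400.0² + 176.8²) = 437.3 Ω
∠Z = arctan(-176.8/400.0) = -23.85°
I = V/|Z| = 38.87 mA
P = VI cos φ = 17 × 0.03887 × cos(-23.85°) = 604.4 mW

604.4 mW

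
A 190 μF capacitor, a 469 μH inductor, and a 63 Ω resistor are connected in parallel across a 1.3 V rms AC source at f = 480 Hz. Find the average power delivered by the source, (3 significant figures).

26.8 mW

ω = 2πf = 3016 rad/s
X_L = ωL = 1.41 Ω
X_C = 1/(ωC) = 1.75 Ω
Parallel: admittances add. Y = 1/R + 1/(jωL) + jωC
Y = (0.0159 − j0.134) S
|Y| = 0.135 S → |Z| = 1/|Y| = 7.41 Ω, ∠Z = −∠Y = 83.2°
I = V/|Z| = 175 mA
P = VI cos φ = 1.3 × 0.175 × cos(83.2°) = 26.8 mW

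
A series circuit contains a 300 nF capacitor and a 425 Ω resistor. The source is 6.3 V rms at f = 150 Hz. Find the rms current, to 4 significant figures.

1.769 mA

ω = 2πf = 942.5 rad/s
X_C = 1/(ωC) = 3537 Ω
Z = 425.0 − j3537 Ω
|Z| = √(425.0² + 3537²) = 3562 Ω
I = V/|Z| = 6.3/3562 = 1.769 mA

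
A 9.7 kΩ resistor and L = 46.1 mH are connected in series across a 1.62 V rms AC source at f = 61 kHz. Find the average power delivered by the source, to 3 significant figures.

ω = 2πf = 383300 rad/s
X_L = ωL = 17700 Ω
Z = 9700 + j17700 Ω
|Z| = √(9700² + 17700²) = 20200 Ω
∠Z = arctan(17700/9700) = 61.2°
I = V/|Z| = 80.4 μA
P = VI cos φ = 1.62 × 8.04e-05 × cos(61.2°) = 62.7 μW

62.7 μW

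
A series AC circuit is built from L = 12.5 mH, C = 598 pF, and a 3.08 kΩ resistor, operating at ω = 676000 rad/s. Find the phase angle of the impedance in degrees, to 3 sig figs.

62.7°

X_L = ωL = 8450 Ω
X_C = 1/(ωC) = 2470 Ω
Net reactance X = X_L − X_C = 5980 Ω
Z = 3080 + j5980 Ω
|Z| = √(3080² + 5980²) = 6720 Ω
∠Z = arctan(5980/3080) = 62.7°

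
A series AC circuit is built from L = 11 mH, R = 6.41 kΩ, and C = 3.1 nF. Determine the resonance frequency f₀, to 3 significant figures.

27.3 kHz

ω₀ = 1/√(LC) = 1/√(0.011 × 3.1e-09) = 171200 rad/s
f₀ = ω₀/(2π) = 27.3 kHz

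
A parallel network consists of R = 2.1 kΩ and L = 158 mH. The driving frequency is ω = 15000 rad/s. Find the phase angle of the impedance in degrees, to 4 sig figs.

X_L = ωL = 2370 Ω
Parallel: admittances add. Y = 1/R + 1/(jωL)
Y = (0.0004762 − j0.0004219) S
|Y| = 0.0006362 S → |Z| = 1/|Y| = 1572 Ω, ∠Z = −∠Y = 41.54°

41.54°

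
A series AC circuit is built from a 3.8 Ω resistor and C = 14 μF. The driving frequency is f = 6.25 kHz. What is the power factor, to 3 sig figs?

0.902

ω = 2πf = 39270 rad/s
X_C = 1/(ωC) = 1.82 Ω
Z = 3.80 − j1.82 Ω
|Z| = √(3.80² + 1.82²) = 4.21 Ω
∠Z = arctan(-1.82/3.80) = -25.6°
cos φ = cos(-25.6°) = 0.902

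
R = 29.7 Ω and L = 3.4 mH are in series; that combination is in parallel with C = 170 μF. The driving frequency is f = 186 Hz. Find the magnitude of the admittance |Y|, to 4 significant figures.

ω = 2πf = 1169 rad/s
X_L = ωL = 3.973 Ω
X_C = 1/(ωC) = 5.033 Ω
Branch 1 (R+jX_L): Z₁ = 29.70 + j3.973 Ω, |Z₁| = 29.96 Ω
Branch 2 (−jX_C): Z₂ = −j5.033 Ω
Parallel: Z = Z₁Z₂/(Z₁+Z₂), |Z| = 5.075 Ω, ∠Z = -80.34°
|Y| = 1/|Z| = 197.0 mS

197.0 mS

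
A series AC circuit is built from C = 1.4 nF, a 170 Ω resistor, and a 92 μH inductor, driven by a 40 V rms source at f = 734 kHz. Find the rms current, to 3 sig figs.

126 mA

ω = 2πf = 4.612e+06 rad/s
X_L = ωL = 424 Ω
X_C = 1/(ωC) = 155 Ω
Net reactance X = X_L − X_C = 269 Ω
Z = 170 + j269 Ω
|Z| = √(170² + 269²) = 319 Ω
I = V/|Z| = 40/319 = 126 mA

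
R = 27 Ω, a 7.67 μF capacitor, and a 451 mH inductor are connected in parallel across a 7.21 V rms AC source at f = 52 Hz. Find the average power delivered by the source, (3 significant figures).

ω = 2πf = 326.7 rad/s
X_L = ωL = 147 Ω
X_C = 1/(ωC) = 399 Ω
Parallel: admittances add. Y = 1/R + 1/(jωL) + jωC
Y = (0.0370 − j0.00428) S
|Y| = 0.0373 S → |Z| = 1/|Y| = 26.8 Ω, ∠Z = −∠Y = 6.59°
I = V/|Z| = 269 mA
P = VI cos φ = 7.21 × 0.269 × cos(6.59°) = 1.93 W

1.93 W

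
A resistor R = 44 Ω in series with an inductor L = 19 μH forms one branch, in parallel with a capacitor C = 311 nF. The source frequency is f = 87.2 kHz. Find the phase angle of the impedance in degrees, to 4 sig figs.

-82.58°

ω = 2πf = 547900 rad/s
X_L = ωL = 10.41 Ω
X_C = 1/(ωC) = 5.869 Ω
Branch 1 (R+jX_L): Z₁ = 44.00 + j10.41 Ω, |Z₁| = 45.21 Ω
Branch 2 (−jX_C): Z₂ = −j5.869 Ω
Parallel: Z = Z₁Z₂/(Z₁+Z₂), |Z| = 5.999 Ω, ∠Z = -82.58°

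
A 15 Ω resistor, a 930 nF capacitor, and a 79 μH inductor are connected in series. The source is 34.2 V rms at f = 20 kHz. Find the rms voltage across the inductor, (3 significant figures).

ω = 2πf = 125700 rad/s
X_L = ωL = 9.93 Ω
X_C = 1/(ωC) = 8.56 Ω
Net reactance X = X_L − X_C = 1.37 Ω
Z = 15.0 + j1.37 Ω
|Z| = √(15.0² + 1.37²) = 15.1 Ω
I = V/|Z| = 2.27 A
V_L = I·|Z_L| = 2.27 × 9.93 = 22.5 V

22.5 V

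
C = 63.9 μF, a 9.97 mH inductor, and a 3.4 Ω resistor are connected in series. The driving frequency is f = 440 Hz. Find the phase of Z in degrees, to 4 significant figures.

ω = 2πf = 2765 rad/s
X_L = ωL = 27.56 Ω
X_C = 1/(ωC) = 5.661 Ω
Net reactance X = X_L − X_C = 21.90 Ω
Z = 3.400 + j21.90 Ω
|Z| = √(3.400² + 21.90²) = 22.16 Ω
∠Z = arctan(21.90/3.400) = 81.18°

81.18°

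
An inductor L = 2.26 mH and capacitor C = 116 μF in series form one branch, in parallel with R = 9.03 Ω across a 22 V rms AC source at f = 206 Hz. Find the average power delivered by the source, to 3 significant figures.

ω = 2πf = 1294 rad/s
X_L = ωL = 2.93 Ω
X_C = 1/(ωC) = 6.66 Ω
Branch 1: Z₁ = R = 9.03 Ω
Branch 2 (series LC): Z₂ = j(X_L − X_C) = −j3.74 Ω
Parallel: Z = Z₁Z₂/(Z₁+Z₂), |Z| = 3.45 Ω, ∠Z = -67.5°
I = V/|Z| = 6.37 A
P = VI cos φ = 22 × 6.37 × cos(-67.5°) = 53.6 W

53.6 W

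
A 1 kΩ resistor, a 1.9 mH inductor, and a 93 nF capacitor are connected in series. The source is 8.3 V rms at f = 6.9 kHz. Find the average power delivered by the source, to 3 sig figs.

67.1 mW

ω = 2πf = 43350 rad/s
X_L = ωL = 82.4 Ω
X_C = 1/(ωC) = 248 Ω
Net reactance X = X_L − X_C = -166 Ω
Z = 1000 − j166 Ω
|Z| = √(1000² + 166²) = 1010 Ω
∠Z = arctan(-166/1000) = -9.41°
I = V/|Z| = 8.19 mA
P = VI cos φ = 8.3 × 0.00819 × cos(-9.41°) = 67.1 mW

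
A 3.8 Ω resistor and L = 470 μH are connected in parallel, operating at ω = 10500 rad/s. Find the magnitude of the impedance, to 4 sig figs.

X_L = ωL = 4.935 Ω
Parallel: admittances add. Y = 1/R + 1/(jωL)
Y = (0.2632 − j0.2026) S
|Y| = 0.3321 S → |Z| = 1/|Y| = 3.011 Ω, ∠Z = −∠Y = 37.60°

3.011 Ω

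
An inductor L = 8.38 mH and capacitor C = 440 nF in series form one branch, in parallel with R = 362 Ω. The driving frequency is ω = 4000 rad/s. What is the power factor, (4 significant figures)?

0.8281

X_L = ωL = 33.52 Ω
X_C = 1/(ωC) = 568.2 Ω
Branch 1: Z₁ = R = 362.0 Ω
Branch 2 (series LC): Z₂ = j(X_L − X_C) = −j534.7 Ω
Parallel: Z = Z₁Z₂/(Z₁+Z₂), |Z| = 299.8 Ω, ∠Z = -34.10°
cos φ = cos(-34.10°) = 0.8281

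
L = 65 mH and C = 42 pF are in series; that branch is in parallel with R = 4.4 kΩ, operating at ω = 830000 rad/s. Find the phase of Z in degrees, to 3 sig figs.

X_L = ωL = 54000 Ω
X_C = 1/(ωC) = 28700 Ω
Branch 1: Z₁ = R = 4400 Ω
Branch 2 (series LC): Z₂ = j(X_L − X_C) = j25300 Ω
Parallel: Z = Z₁Z₂/(Z₁+Z₂), |Z| = 4330 Ω, ∠Z = 9.88°

9.88°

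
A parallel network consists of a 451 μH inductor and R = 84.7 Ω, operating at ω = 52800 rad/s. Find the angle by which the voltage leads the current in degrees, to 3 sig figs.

74.3°

X_L = ωL = 23.8 Ω
Parallel: admittances add. Y = 1/R + 1/(jωL)
Y = (0.0118 − j0.0420) S
|Y| = 0.0436 S → |Z| = 1/|Y| = 22.9 Ω, ∠Z = −∠Y = 74.3°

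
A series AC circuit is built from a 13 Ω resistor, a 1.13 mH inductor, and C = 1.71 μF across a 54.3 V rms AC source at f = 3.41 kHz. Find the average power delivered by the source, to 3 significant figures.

215 W

ω = 2πf = 21430 rad/s
X_L = ωL = 24.2 Ω
X_C = 1/(ωC) = 27.3 Ω
Net reactance X = X_L − X_C = -3.08 Ω
Z = 13.0 − j3.08 Ω
|Z| = √(13.0² + 3.08²) = 13.4 Ω
∠Z = arctan(-3.08/13.0) = -13.3°
I = V/|Z| = 4.06 A
P = VI cos φ = 54.3 × 4.06 × cos(-13.3°) = 215 W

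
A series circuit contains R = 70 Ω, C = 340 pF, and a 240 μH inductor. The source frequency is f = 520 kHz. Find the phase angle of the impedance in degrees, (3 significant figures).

ω = 2πf = 3.267e+06 rad/s
X_L = ωL = 784 Ω
X_C = 1/(ωC) = 900 Ω
Net reactance X = X_L − X_C = -116 Ω
Z = 70.0 − j116 Ω
|Z| = √(70.0² + 116²) = 136 Ω
∠Z = arctan(-116/70.0) = -58.9°

-58.9°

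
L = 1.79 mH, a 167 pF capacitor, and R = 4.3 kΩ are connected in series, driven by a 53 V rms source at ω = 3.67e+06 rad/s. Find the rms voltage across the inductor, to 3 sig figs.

53.2 V

X_L = ωL = 6570 Ω
X_C = 1/(ωC) = 1630 Ω
Net reactance X = X_L − X_C = 4940 Ω
Z = 4300 + j4940 Ω
|Z| = √(4300² + 4940²) = 6550 Ω
I = V/|Z| = 8.09 mA
V_L = I·|Z_L| = 0.00809 × 6570 = 53.2 V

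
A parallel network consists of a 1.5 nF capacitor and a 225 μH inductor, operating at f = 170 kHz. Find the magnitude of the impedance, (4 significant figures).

ω = 2πf = 1.068e+06 rad/s
X_L = ωL = 240.3 Ω
X_C = 1/(ωC) = 624.1 Ω
Parallel: admittances add. Y = 1/(jωL) + jωC
Y = (0 − j0.002559) S
|Y| = 0.002559 S → |Z| = 1/|Y| = 390.8 Ω, ∠Z = −∠Y = 90.00°

390.8 Ω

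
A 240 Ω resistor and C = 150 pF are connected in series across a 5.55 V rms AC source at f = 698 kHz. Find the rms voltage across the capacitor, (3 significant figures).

ω = 2πf = 4.386e+06 rad/s
X_C = 1/(ωC) = 1520 Ω
Z = 240 − j1520 Ω
|Z| = √(240² + 1520²) = 1540 Ω
I = V/|Z| = 3.61 mA
V_C = I·|Z_C| = 0.00361 × 1520 = 5.48 V

5.48 V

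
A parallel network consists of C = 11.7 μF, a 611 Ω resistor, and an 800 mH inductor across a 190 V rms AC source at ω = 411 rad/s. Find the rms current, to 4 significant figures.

457.7 mA

X_L = ωL = 328.8 Ω
X_C = 1/(ωC) = 208.0 Ω
Parallel: admittances add. Y = 1/R + 1/(jωL) + jωC
Y = (0.001637 + j0.001767) S
|Y| = 0.002409 S → |Z| = 1/|Y| = 415.2 Ω, ∠Z = −∠Y = -47.20°
I = V/|Z| = 190/415.2 = 457.7 mA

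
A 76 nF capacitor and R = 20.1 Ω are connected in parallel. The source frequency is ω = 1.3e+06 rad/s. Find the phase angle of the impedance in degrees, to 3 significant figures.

-63.3°

X_C = 1/(ωC) = 10.1 Ω
Parallel: admittances add. Y = 1/R + jωC
Y = (0.0498 + j0.0988) S
|Y| = 0.111 S → |Z| = 1/|Y| = 9.04 Ω, ∠Z = −∠Y = -63.3°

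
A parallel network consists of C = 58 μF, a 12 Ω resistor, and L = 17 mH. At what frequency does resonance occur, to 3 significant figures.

160 Hz

ω₀ = 1/√(LC) = 1/√(0.017 × 5.8e-05) = 1007 rad/s
f₀ = ω₀/(2π) = 160 Hz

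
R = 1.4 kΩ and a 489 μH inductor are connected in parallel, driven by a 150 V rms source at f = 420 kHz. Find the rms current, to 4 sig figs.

158.1 mA

ω = 2πf = 2.639e+06 rad/s
X_L = ωL = 1290 Ω
Parallel: admittances add. Y = 1/R + 1/(jωL)
Y = (0.0007143 − j0.0007749) S
|Y| = 0.001054 S → |Z| = 1/|Y| = 948.9 Ω, ∠Z = −∠Y = 47.33°
I = V/|Z| = 150/948.9 = 158.1 mA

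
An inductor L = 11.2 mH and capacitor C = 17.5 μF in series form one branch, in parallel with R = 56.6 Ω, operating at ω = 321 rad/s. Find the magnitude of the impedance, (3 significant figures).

53.8 Ω

X_L = ωL = 3.60 Ω
X_C = 1/(ωC) = 178 Ω
Branch 1: Z₁ = R = 56.6 Ω
Branch 2 (series LC): Z₂ = j(X_L − X_C) = −j174 Ω
Parallel: Z = Z₁Z₂/(Z₁+Z₂), |Z| = 53.8 Ω, ∠Z = -18.0°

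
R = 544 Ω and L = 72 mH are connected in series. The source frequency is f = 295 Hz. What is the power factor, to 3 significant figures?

ω = 2πf = 1854 rad/s
X_L = ωL = 133 Ω
Z = 544 + j133 Ω
|Z| = √(544² + 133²) = 560 Ω
∠Z = arctan(133/544) = 13.8°
cos φ = cos(13.8°) = 0.971

0.971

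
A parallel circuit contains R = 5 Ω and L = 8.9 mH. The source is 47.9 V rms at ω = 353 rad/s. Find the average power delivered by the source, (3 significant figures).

X_L = ωL = 3.14 Ω
Parallel: admittances add. Y = 1/R + 1/(jωL)
Y = (0.200 − j0.318) S
|Y| = 0.376 S → |Z| = 1/|Y| = 2.66 Ω, ∠Z = −∠Y = 57.9°
I = V/|Z| = 18.0 A
P = VI cos φ = 47.9 × 18.0 × cos(57.9°) = 459 W

459 W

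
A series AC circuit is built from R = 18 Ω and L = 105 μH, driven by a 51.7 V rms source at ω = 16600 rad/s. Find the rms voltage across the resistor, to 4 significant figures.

X_L = ωL = 1.743 Ω
Z = 18.00 + j1.743 Ω
|Z| = √(18.00² + 1.743²) = 18.08 Ω
I = V/|Z| = 2.859 A
V_R = I·|Z_R| = 2.859 × 18.00 = 51.46 V

51.46 V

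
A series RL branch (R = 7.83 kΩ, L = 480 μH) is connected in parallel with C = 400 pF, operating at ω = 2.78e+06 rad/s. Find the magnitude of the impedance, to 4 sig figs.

X_L = ωL = 1334 Ω
X_C = 1/(ωC) = 899.3 Ω
Branch 1 (R+jX_L): Z₁ = 7830 + j1334 Ω, |Z₁| = 7943 Ω
Branch 2 (−jX_C): Z₂ = −j899.3 Ω
Parallel: Z = Z₁Z₂/(Z₁+Z₂), |Z| = 910.8 Ω, ∠Z = -83.51°

910.8 Ω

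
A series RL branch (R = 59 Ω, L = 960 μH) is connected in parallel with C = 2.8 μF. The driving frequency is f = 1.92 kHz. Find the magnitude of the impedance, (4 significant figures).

28.85 Ω

ω = 2πf = 12060 rad/s
X_L = ωL = 11.58 Ω
X_C = 1/(ωC) = 29.60 Ω
Branch 1 (R+jX_L): Z₁ = 59.00 + j11.58 Ω, |Z₁| = 60.13 Ω
Branch 2 (−jX_C): Z₂ = −j29.60 Ω
Parallel: Z = Z₁Z₂/(Z₁+Z₂), |Z| = 28.85 Ω, ∠Z = -61.91°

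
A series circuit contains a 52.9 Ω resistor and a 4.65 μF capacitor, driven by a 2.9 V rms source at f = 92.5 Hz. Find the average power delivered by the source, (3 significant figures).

ω = 2πf = 581.2 rad/s
X_C = 1/(ωC) = 370 Ω
Z = 52.9 − j370 Ω
|Z| = √(52.9² + 370²) = 374 Ω
∠Z = arctan(-370/52.9) = -81.9°
I = V/|Z| = 7.76 mA
P = VI cos φ = 2.9 × 0.00776 × cos(-81.9°) = 3.18 mW

3.18 mW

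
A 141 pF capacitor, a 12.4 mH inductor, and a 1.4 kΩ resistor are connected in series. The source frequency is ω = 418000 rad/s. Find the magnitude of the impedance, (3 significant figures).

11900 Ω

X_L = ωL = 5180 Ω
X_C = 1/(ωC) = 17000 Ω
Net reactance X = X_L − X_C = -11800 Ω
Z = 1400 − j11800 Ω
|Z| = √(1400² + 11800²) = 11900 Ω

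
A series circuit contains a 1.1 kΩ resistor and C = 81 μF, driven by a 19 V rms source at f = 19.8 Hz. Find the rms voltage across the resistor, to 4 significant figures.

18.92 V

ω = 2πf = 124.4 rad/s
X_C = 1/(ωC) = 99.24 Ω
Z = 1100 − j99.24 Ω
|Z| = √(1100² + 99.24²) = 1104 Ω
I = V/|Z| = 17.20 mA
V_R = I·|Z_R| = 0.01720 × 1100 = 18.92 V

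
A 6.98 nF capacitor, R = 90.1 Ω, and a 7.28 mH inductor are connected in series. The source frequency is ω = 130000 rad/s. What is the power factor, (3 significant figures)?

0.501

X_L = ωL = 946 Ω
X_C = 1/(ωC) = 1100 Ω
Net reactance X = X_L − X_C = -156 Ω
Z = 90.1 − j156 Ω
|Z| = √(90.1² + 156²) = 180 Ω
∠Z = arctan(-156/90.1) = -59.9°
cos φ = cos(-59.9°) = 0.501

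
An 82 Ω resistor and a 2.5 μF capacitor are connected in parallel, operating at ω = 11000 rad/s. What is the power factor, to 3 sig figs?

X_C = 1/(ωC) = 36.4 Ω
Parallel: admittances add. Y = 1/R + jωC
Y = (0.0122 + j0.0275) S
|Y| = 0.0301 S → |Z| = 1/|Y| = 33.2 Ω, ∠Z = −∠Y = -66.1°
cos φ = cos(-66.1°) = 0.405

0.405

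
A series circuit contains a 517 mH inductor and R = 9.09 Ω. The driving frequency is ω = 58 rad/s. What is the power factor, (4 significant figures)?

X_L = ωL = 29.99 Ω
Z = 9.090 + j29.99 Ω
|Z| = √(9.090² + 29.99²) = 31.33 Ω
∠Z = arctan(29.99/9.090) = 73.14°
cos φ = cos(73.14°) = 0.2901

0.2901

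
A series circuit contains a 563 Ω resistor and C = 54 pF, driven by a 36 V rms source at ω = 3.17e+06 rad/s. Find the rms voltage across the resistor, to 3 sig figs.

3.45 V

X_C = 1/(ωC) = 5840 Ω
Z = 563 − j5840 Ω
|Z| = √(563² + 5840²) = 5870 Ω
I = V/|Z| = 6.13 mA
V_R = I·|Z_R| = 0.00613 × 563 = 3.45 V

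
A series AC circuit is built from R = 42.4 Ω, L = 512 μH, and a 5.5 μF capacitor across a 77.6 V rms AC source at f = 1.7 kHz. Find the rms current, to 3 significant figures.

ω = 2πf = 10680 rad/s
X_L = ωL = 5.47 Ω
X_C = 1/(ωC) = 17.0 Ω
Net reactance X = X_L − X_C = -11.6 Ω
Z = 42.4 − j11.6 Ω
|Z| = √(42.4² + 11.6²) = 43.9 Ω
I = V/|Z| = 77.6/43.9 = 1.77 A

1.77 A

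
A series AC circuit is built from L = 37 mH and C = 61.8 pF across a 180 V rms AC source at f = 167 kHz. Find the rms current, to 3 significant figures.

ω = 2πf = 1.049e+06 rad/s
X_L = ωL = 38800 Ω
X_C = 1/(ωC) = 15400 Ω
Net reactance X = X_L − X_C = 23400 Ω
Z = j23400 Ω
|Z| = √(0² + 23400²) = 23400 Ω
I = V/|Z| = 180/23400 = 7.69 mA

7.69 mA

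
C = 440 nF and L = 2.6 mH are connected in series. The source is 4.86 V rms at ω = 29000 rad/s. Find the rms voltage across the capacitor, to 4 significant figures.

128.2 V

X_L = ωL = 75.40 Ω
X_C = 1/(ωC) = 78.37 Ω
Net reactance X = X_L − X_C = -2.970 Ω
Z = − j2.970 Ω
|Z| = √(0² + 2.970²) = 2.970 Ω
I = V/|Z| = 1.636 A
V_C = I·|Z_C| = 1.636 × 78.37 = 128.2 V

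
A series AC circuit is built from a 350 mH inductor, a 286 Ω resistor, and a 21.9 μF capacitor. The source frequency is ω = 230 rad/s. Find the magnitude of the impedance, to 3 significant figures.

X_L = ωL = 80.5 Ω
X_C = 1/(ωC) = 199 Ω
Net reactance X = X_L − X_C = -118 Ω
Z = 286 − j118 Ω
|Z| = √(286² + 118²) = 309 Ω

309 Ω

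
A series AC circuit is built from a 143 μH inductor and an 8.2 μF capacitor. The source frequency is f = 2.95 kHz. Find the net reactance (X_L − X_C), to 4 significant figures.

-3.929 Ω

ω = 2πf = 18540 rad/s
X_L = ωL = 2.651 Ω
X_C = 1/(ωC) = 6.579 Ω
X = 2.651 − 6.579 = -3.929 Ω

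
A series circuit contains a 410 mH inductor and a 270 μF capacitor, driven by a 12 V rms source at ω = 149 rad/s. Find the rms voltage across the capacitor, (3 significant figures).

8.23 V

X_L = ωL = 61.1 Ω
X_C = 1/(ωC) = 24.9 Ω
Net reactance X = X_L − X_C = 36.2 Ω
Z = j36.2 Ω
|Z| = √(0² + 36.2²) = 36.2 Ω
I = V/|Z| = 331 mA
V_C = I·|Z_C| = 0.331 × 24.9 = 8.23 V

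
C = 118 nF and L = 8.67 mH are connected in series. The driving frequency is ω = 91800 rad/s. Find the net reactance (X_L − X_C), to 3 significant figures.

704 Ω

X_L = ωL = 796 Ω
X_C = 1/(ωC) = 92.3 Ω
X = 796 − 92.3 = 704 Ω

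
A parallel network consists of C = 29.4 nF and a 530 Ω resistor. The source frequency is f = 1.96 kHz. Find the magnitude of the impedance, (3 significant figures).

ω = 2πf = 12320 rad/s
X_C = 1/(ωC) = 2760 Ω
Parallel: admittances add. Y = 1/R + jωC
Y = (0.00189 + j0.000362) S
|Y| = 0.00192 S → |Z| = 1/|Y| = 521 Ω, ∠Z = −∠Y = -10.9°

521 Ω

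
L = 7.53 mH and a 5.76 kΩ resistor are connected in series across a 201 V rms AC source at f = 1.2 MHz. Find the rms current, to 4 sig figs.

3.522 mA

ω = 2πf = 7.54e+06 rad/s
X_L = ωL = 56770 Ω
Z = 5760 + j56770 Ω
|Z| = √(5760² + 56770²) = 57070 Ω
I = V/|Z| = 201/57070 = 3.522 mA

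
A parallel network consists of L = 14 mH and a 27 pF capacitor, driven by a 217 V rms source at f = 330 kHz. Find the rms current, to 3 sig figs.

ω = 2πf = 2.073e+06 rad/s
X_L = ωL = 29000 Ω
X_C = 1/(ωC) = 17900 Ω
Parallel: admittances add. Y = 1/(jωL) + jωC
Y = (0 + j2.15e-05) S
|Y| = 2.15e-05 S → |Z| = 1/|Y| = 46400 Ω, ∠Z = −∠Y = -90.0°
I = V/|Z| = 217/46400 = 4.67 mA

4.67 mA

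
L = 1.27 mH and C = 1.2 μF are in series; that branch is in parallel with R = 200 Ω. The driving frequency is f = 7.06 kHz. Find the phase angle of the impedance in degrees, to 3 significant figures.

79.4°

ω = 2πf = 44360 rad/s
X_L = ωL = 56.3 Ω
X_C = 1/(ωC) = 18.8 Ω
Branch 1: Z₁ = R = 200 Ω
Branch 2 (series LC): Z₂ = j(X_L − X_C) = j37.6 Ω
Parallel: Z = Z₁Z₂/(Z₁+Z₂), |Z| = 36.9 Ω, ∠Z = 79.4°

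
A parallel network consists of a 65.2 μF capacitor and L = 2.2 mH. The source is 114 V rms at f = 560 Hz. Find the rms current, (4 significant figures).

11.43 A

ω = 2πf = 3519 rad/s
X_L = ωL = 7.741 Ω
X_C = 1/(ωC) = 4.359 Ω
Parallel: admittances add. Y = 1/(jωL) + jωC
Y = (0 + j0.1002) S
|Y| = 0.1002 S → |Z| = 1/|Y| = 9.977 Ω, ∠Z = −∠Y = -90.00°
I = V/|Z| = 114/9.977 = 11.43 A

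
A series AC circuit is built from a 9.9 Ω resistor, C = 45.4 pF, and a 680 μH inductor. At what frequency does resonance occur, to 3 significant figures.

906 kHz

ω₀ = 1/√(LC) = 1/√(0.00068 × 4.54e-11) = 5.691e+06 rad/s
f₀ = ω₀/(2π) = 906 kHz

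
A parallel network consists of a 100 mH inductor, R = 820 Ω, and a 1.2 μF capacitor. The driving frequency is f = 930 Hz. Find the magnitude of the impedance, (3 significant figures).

184 Ω

ω = 2πf = 5843 rad/s
X_L = ωL = 584 Ω
X_C = 1/(ωC) = 143 Ω
Parallel: admittances add. Y = 1/R + 1/(jωL) + jωC
Y = (0.00122 + j0.00530) S
|Y| = 0.00544 S → |Z| = 1/|Y| = 184 Ω, ∠Z = −∠Y = -77.0°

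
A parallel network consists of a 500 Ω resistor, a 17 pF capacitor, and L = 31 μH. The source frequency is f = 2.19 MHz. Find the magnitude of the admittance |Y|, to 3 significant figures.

2.91 mS

ω = 2πf = 1.376e+07 rad/s
X_L = ωL = 427 Ω
X_C = 1/(ωC) = 4270 Ω
Parallel: admittances add. Y = 1/R + 1/(jωL) + jωC
Y = (0.00200 − j0.00211) S
|Y| = 0.00291 S → |Z| = 1/|Y| = 344 Ω, ∠Z = −∠Y = 46.5°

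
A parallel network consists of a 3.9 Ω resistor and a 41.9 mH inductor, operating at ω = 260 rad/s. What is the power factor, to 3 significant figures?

0.941

X_L = ωL = 10.9 Ω
Parallel: admittances add. Y = 1/R + 1/(jωL)
Y = (0.256 − j0.0918) S
|Y| = 0.272 S → |Z| = 1/|Y| = 3.67 Ω, ∠Z = −∠Y = 19.7°
cos φ = cos(19.7°) = 0.941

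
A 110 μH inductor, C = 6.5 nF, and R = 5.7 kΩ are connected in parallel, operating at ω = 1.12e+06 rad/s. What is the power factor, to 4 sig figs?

X_L = ωL = 123.2 Ω
X_C = 1/(ωC) = 137.4 Ω
Parallel: admittances add. Y = 1/R + 1/(jωL) + jωC
Y = (0.0001754 − j0.0008369) S
|Y| = 0.0008551 S → |Z| = 1/|Y| = 1169 Ω, ∠Z = −∠Y = 78.16°
cos φ = cos(78.16°) = 0.2052

0.2052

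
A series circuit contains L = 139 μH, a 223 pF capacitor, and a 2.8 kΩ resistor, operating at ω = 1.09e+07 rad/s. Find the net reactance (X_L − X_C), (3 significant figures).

X_L = ωL = 1520 Ω
X_C = 1/(ωC) = 411 Ω
X = 1520 − 411 = 1100 Ω

1100 Ω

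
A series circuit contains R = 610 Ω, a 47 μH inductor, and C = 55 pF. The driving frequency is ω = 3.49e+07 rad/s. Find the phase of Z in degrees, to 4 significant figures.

X_L = ωL = 1640 Ω
X_C = 1/(ωC) = 521.0 Ω
Net reactance X = X_L − X_C = 1119 Ω
Z = 610.0 + j1119 Ω
|Z| = √(610.0² + 1119²) = 1275 Ω
∠Z = arctan(1119/610.0) = 61.41°

61.41°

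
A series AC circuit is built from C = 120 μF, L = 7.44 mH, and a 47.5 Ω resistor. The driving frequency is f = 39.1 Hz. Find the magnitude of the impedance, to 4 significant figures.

ω = 2πf = 245.7 rad/s
X_L = ωL = 1.828 Ω
X_C = 1/(ωC) = 33.92 Ω
Net reactance X = X_L − X_C = -32.09 Ω
Z = 47.50 − j32.09 Ω
|Z| = √(47.50² + 32.09²) = 57.33 Ω

57.33 Ω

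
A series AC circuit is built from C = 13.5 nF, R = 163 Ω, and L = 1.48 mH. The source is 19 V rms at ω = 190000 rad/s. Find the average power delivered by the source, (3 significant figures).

X_L = ωL = 281 Ω
X_C = 1/(ωC) = 390 Ω
Net reactance X = X_L − X_C = -109 Ω
Z = 163 − j109 Ω
|Z| = √(163² + 109²) = 196 Ω
∠Z = arctan(-109/163) = -33.7°
I = V/|Z| = 97.0 mA
P = VI cos φ = 19 × 0.0970 × cos(-33.7°) = 1.53 W

1.53 W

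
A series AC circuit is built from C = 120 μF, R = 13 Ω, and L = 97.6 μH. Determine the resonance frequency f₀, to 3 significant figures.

1.47 kHz

ω₀ = 1/√(LC) = 1/√(9.76e-05 × 0.00012) = 9240 rad/s
f₀ = ω₀/(2π) = 1.47 kHz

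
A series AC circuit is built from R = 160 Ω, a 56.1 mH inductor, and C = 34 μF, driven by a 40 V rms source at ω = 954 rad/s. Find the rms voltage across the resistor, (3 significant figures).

X_L = ωL = 53.5 Ω
X_C = 1/(ωC) = 30.8 Ω
Net reactance X = X_L − X_C = 22.7 Ω
Z = 160 + j22.7 Ω
|Z| = √(160² + 22.7²) = 162 Ω
I = V/|Z| = 248 mA
V_R = I·|Z_R| = 0.248 × 160 = 39.6 V

39.6 V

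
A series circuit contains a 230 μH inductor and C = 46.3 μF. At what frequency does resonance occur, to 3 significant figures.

ω₀ = 1/√(LC) = 1/√(0.00023 × 4.63e-05) = 9690 rad/s
f₀ = ω₀/(2π) = 1.54 kHz

1.54 kHz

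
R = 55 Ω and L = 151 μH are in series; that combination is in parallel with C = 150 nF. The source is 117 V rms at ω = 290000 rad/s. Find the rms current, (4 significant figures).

4.257 A

X_L = ωL = 43.79 Ω
X_C = 1/(ωC) = 22.99 Ω
Branch 1 (R+jX_L): Z₁ = 55.00 + j43.79 Ω, |Z₁| = 70.30 Ω
Branch 2 (−jX_C): Z₂ = −j22.99 Ω
Parallel: Z = Z₁Z₂/(Z₁+Z₂), |Z| = 27.48 Ω, ∠Z = -72.19°
I = V/|Z| = 117/27.48 = 4.257 A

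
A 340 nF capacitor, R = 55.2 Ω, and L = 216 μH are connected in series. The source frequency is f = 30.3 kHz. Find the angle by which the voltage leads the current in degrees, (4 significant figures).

24.94°

ω = 2πf = 190400 rad/s
X_L = ωL = 41.12 Ω
X_C = 1/(ωC) = 15.45 Ω
Net reactance X = X_L − X_C = 25.67 Ω
Z = 55.20 + j25.67 Ω
|Z| = √(55.20² + 25.67²) = 60.88 Ω
∠Z = arctan(25.67/55.20) = 24.94°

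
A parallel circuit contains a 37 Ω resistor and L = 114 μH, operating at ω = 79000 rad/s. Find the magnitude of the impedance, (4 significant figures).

8.751 Ω

X_L = ωL = 9.006 Ω
Parallel: admittances add. Y = 1/R + 1/(jωL)
Y = (0.02703 − j0.1110) S
|Y| = 0.1143 S → |Z| = 1/|Y| = 8.751 Ω, ∠Z = −∠Y = 76.32°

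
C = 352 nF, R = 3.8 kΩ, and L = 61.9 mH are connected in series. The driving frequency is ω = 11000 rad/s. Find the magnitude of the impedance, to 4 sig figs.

X_L = ωL = 680.9 Ω
X_C = 1/(ωC) = 258.3 Ω
Net reactance X = X_L − X_C = 422.6 Ω
Z = 3800 + j422.6 Ω
|Z| = √(3800² + 422.6²) = 3823 Ω

3823 Ω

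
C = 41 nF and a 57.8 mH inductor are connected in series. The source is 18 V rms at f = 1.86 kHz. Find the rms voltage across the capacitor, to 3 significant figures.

ω = 2πf = 11690 rad/s
X_L = ωL = 675 Ω
X_C = 1/(ωC) = 2090 Ω
Net reactance X = X_L − X_C = -1410 Ω
Z = − j1410 Ω
|Z| = √(0² + 1410²) = 1410 Ω
I = V/|Z| = 12.8 mA
V_C = I·|Z_C| = 0.0128 × 2090 = 26.6 V

26.6 V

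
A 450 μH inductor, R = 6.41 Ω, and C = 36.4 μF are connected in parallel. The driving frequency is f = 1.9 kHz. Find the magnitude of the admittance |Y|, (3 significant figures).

293 mS

ω = 2πf = 11940 rad/s
X_L = ωL = 5.37 Ω
X_C = 1/(ωC) = 2.30 Ω
Parallel: admittances add. Y = 1/R + 1/(jωL) + jωC
Y = (0.156 + j0.248) S
|Y| = 0.293 S → |Z| = 1/|Y| = 3.41 Ω, ∠Z = −∠Y = -57.9°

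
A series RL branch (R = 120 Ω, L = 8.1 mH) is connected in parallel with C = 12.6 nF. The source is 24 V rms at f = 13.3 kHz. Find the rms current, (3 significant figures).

11.0 mA

ω = 2πf = 83570 rad/s
X_L = ωL = 677 Ω
X_C = 1/(ωC) = 950 Ω
Branch 1 (R+jX_L): Z₁ = 120 + j677 Ω, |Z₁| = 687 Ω
Branch 2 (−jX_C): Z₂ = −j950 Ω
Parallel: Z = Z₁Z₂/(Z₁+Z₂), |Z| = 2190 Ω, ∠Z = 56.2°
I = V/|Z| = 24/2190 = 11.0 mA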